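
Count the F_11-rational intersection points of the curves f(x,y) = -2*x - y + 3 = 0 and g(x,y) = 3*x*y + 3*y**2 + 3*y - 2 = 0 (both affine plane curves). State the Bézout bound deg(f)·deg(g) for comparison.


Common zeros: {(3, 8), (8, 9)}; count = 2; Bézout bound = 2.

deg(f) = 1, deg(g) = 2, so Bézout bound = 2.
Scan x ∈ F_11. For each x, list the y ∈ F_11 with f(x, y) ≡ 0 and those with g(x, y) ≡ 0 (mod 11); the common zeros in that column are the intersection.
  x = 0: f ≡ 0 at y ∈ {3}; g ≡ 0 at y ∈ {5}; common: ∅.
  x = 1: f ≡ 0 at y ∈ {1}; g ≡ 0 at y ∈ {2, 7}; common: ∅.
  x = 2: f ≡ 0 at y ∈ {10}; g ≡ 0 at y ∈ ∅; common: ∅.
  x = 3: f ≡ 0 at y ∈ {8}; g ≡ 0 at y ∈ {8, 10}; common: {8}.
  x = 4: f ≡ 0 at y ∈ {6}; g ≡ 0 at y ∈ ∅; common: ∅.
  x = 5: f ≡ 0 at y ∈ {4}; g ≡ 0 at y ∈ ∅; common: ∅.
  x = 6: f ≡ 0 at y ∈ {2}; g ≡ 0 at y ∈ {1, 3}; common: ∅.
  x = 7: f ≡ 0 at y ∈ {0}; g ≡ 0 at y ∈ ∅; common: ∅.
  x = 8: f ≡ 0 at y ∈ {9}; g ≡ 0 at y ∈ {4, 9}; common: {9}.
  x = 9: f ≡ 0 at y ∈ {7}; g ≡ 0 at y ∈ {6}; common: ∅.
  x = 10: f ≡ 0 at y ∈ {5}; g ≡ 0 at y ∈ ∅; common: ∅.
Collecting: common zeros = {(3, 8), (8, 9)}, so the count is 2.
Comparison with the Bézout bound: 2 ≤ 2 = deg(f)·deg(g), as expected for curves with no common component (the bound is attained).


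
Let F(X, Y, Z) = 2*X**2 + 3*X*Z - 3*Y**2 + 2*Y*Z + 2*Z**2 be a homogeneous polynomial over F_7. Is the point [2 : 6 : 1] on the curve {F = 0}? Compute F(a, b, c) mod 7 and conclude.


F(2,6,1) ≡ 4 (mod 7); P is NOT on the curve.

Evaluate F(2, 6, 1) term-by-term (mod 7).
  2*X**2 ↦ 2·4·1·1 = 8
  3*X*Z ↦ 3·2·1·1 = 6
  -3*Y**2 ↦ -3·1·36·1 = -108
  2*Y*Z ↦ 2·1·6·1 = 12
  2*Z**2 ↦ 2·1·1·1 = 2
Sum: F(2, 6, 1) = (8) + (6) + (-108) + (12) + (2) = -80.
Reducing mod 7: -80 ≡ 4 (mod 7).
Since F(a, b, c) ≡ 4 ≠ 0 (mod 7), P does NOT lie on the curve.


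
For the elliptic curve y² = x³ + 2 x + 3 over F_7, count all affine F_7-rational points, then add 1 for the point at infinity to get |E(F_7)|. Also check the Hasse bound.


Affine points = {(2, 1), (2, 6), (3, 1), (3, 6), (6, 0)}; affine count = 5; |E(F_7)| = 6.

Discriminant check: Δ ∝ 4a³ + 27b² = 4·2³ + 27·3² = 4·8 + 27·9 ≡ 2 (mod 7). Nonzero ⇒ E is nonsingular.
For each x ∈ F_7, compute rhs = x³ + 2·x + 3 mod 7, then count y ∈ F_7 with y² ≡ rhs.
  x = 0: rhs = 3, matching y values: none (0 points).
  x = 1: rhs = 6, matching y values: none (0 points).
  x = 2: rhs = 1, matching y values: 1, 6 (2 points).
  x = 3: rhs = 1, matching y values: 1, 6 (2 points).
  x = 4: rhs = 5, matching y values: none (0 points).
  x = 5: rhs = 5, matching y values: none (0 points).
  x = 6: rhs = 0, matching y values: 0 (1 points).
Total affine count: 5.
Full point count |E(F_7)| = 5 + 1 = 6.
Hasse bound: |6 − (7+1)| = |-2| = 2 ≤ 2√7 ≈ 5.2915 ✓.


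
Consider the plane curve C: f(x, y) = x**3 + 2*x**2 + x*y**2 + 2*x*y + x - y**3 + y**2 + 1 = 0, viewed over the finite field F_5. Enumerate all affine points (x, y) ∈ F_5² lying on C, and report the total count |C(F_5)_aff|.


Affine F_5-points: {(1, 0), (2, 1)}; count = 2.

For each of the 25 pairs (x, y) ∈ F_5², evaluate f(x, y) mod 5. Record the zeros.
  x = 0: [0↦1, 1↦1, 2↦2, 3↦3, 4↦3]  zeros at y ∈ ∅
  x = 1: [0↦0, 1↦3, 2↦4, 3↦2, 4↦1]  zeros at y ∈ {0}
  x = 2: [0↦4, 1↦0, 2↦1, 3↦1, 4↦4]  zeros at y ∈ {1}
  x = 3: [0↦4, 1↦3, 2↦4, 3↦1, 4↦3]  zeros at y ∈ ∅
  x = 4: [0↦1, 1↦3, 2↦4, 3↦3, 4↦4]  zeros at y ∈ ∅
Collecting zeros: affine points = {(1, 0), (2, 1)}.
Total count |C(F_5)_aff| = 2.


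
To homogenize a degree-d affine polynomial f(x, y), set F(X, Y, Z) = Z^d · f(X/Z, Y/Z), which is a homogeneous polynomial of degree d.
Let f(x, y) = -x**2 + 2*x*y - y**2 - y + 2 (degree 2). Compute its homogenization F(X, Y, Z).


F(X, Y, Z) = -X**2 + 2*X*Y - Y**2 - Y*Z + 2*Z**2

deg(f) = 2.
Substitute x = X/Z, y = Y/Z into f, then multiply by Z^2.
  monomial -1·x^2·y^0 ↦ -1·X^2·Y^0·Z^0.
  monomial 2·x^1·y^1 ↦ 2·X^1·Y^1·Z^0.
  monomial -1·x^0·y^2 ↦ -1·X^0·Y^2·Z^0.
  monomial -1·x^0·y^1 ↦ -1·X^0·Y^1·Z^1.
  monomial 2·x^0·y^0 ↦ 2·X^0·Y^0·Z^2.
Collecting: F(X, Y, Z) = -X**2 + 2*X*Y - Y**2 - Y*Z + 2*Z**2.


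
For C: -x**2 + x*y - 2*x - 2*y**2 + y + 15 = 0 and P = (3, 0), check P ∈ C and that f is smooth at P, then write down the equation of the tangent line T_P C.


Tangent line at P: -8*x + 4*y + 24 = 0.

Step 1: f(3, 0) = 0, so P lies on C.
Step 2: partial derivatives
  f_x(x, y) = -2*x + y - 2, f_y(x, y) = x - 4*y + 1.
  f_x(P) = -8, f_y(P) = 4 (gradient nonzero, so P is smooth).
Step 3: tangent line at P: -8·(x − 3) + 4·(y − 0) = 0.
Expanding: -8*x + 4*y + 24 = 0.


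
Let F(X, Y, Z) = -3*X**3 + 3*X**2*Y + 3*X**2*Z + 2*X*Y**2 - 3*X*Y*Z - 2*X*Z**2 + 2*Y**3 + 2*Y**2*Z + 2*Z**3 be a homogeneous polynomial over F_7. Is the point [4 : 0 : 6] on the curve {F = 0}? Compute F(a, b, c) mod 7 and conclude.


F(4,0,6) ≡ 2 (mod 7); P is NOT on the curve.

Evaluate F(4, 0, 6) term-by-term (mod 7).
  -3*X**3 ↦ -3·64·1·1 = -192
  3*X**2*Y ↦ 3·16·0·1 = 0
  3*X**2*Z ↦ 3·16·1·6 = 288
  2*X*Y**2 ↦ 2·4·0·1 = 0
  -3*X*Y*Z ↦ -3·4·0·6 = 0
  -2*X*Z**2 ↦ -2·4·1·36 = -288
  2*Y**3 ↦ 2·1·0·1 = 0
  2*Y**2*Z ↦ 2·1·0·6 = 0
  2*Z**3 ↦ 2·1·1·216 = 432
Sum: F(4, 0, 6) = (-192) + (0) + (288) + (0) + (0) + (-288) + (0) + (0) + (432) = 240.
Reducing mod 7: 240 ≡ 2 (mod 7).
Since F(a, b, c) ≡ 2 ≠ 0 (mod 7), P does NOT lie on the curve.


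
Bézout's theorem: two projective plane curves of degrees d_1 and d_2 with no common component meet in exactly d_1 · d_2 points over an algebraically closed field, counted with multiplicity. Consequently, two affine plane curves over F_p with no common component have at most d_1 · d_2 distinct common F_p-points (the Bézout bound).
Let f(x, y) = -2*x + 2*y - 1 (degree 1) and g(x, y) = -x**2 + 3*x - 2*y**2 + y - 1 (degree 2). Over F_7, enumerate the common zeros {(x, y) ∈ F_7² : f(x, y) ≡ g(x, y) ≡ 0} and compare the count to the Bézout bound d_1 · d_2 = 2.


Common zeros: ∅; count = 0; Bézout bound = 2.

deg(f) = 1, deg(g) = 2, so Bézout bound = 2.
Scan x ∈ F_7. For each x, list the y ∈ F_7 with f(x, y) ≡ 0 and those with g(x, y) ≡ 0 (mod 7); the common zeros in that column are the intersection.
  x = 0: f ≡ 0 at y ∈ {4}; g ≡ 0 at y ∈ {2}; common: ∅.
  x = 1: f ≡ 0 at y ∈ {5}; g ≡ 0 at y ∈ {1, 3}; common: ∅.
  x = 2: f ≡ 0 at y ∈ {6}; g ≡ 0 at y ∈ {1, 3}; common: ∅.
  x = 3: f ≡ 0 at y ∈ {0}; g ≡ 0 at y ∈ {2}; common: ∅.
  x = 4: f ≡ 0 at y ∈ {1}; g ≡ 0 at y ∈ ∅; common: ∅.
  x = 5: f ≡ 0 at y ∈ {2}; g ≡ 0 at y ∈ {5, 6}; common: ∅.
  x = 6: f ≡ 0 at y ∈ {3}; g ≡ 0 at y ∈ ∅; common: ∅.
Collecting: common zeros = ∅, so the count is 0.
Comparison with the Bézout bound: 0 ≤ 2 = deg(f)·deg(g), as expected for curves with no common component (the affine F_7-count falls short of the bound because intersections may lie at infinity, over extension fields, or carry multiplicity).


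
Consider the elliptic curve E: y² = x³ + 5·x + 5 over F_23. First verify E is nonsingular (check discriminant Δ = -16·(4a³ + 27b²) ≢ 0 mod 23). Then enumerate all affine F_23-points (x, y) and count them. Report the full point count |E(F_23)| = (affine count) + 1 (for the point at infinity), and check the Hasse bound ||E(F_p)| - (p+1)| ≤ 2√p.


Affine points = {(2, 0), (3, 1), (3, 22), (13, 6), (13, 17), (14, 6), (14, 17), (16, 8), (16, 15), (17, 9), (17, 14), (18, 4), (18, 19), (19, 6), (19, 17), (20, 3), (20, 20)}; affine count = 17; |E(F_23)| = 18.

Discriminant check: Δ ∝ 4a³ + 27b² = 4·5³ + 27·5² = 4·125 + 27·25 ≡ 2 (mod 23). Nonzero ⇒ E is nonsingular.
For each x ∈ F_23, compute rhs = x³ + 5·x + 5 mod 23, then count y ∈ F_23 with y² ≡ rhs.
  x = 0: rhs = 5, matching y values: none (0 points).
  x = 1: rhs = 11, matching y values: none (0 points).
  x = 2: rhs = 0, matching y values: 0 (1 points).
  x = 3: rhs = 1, matching y values: 1, 22 (2 points).
  x = 4: rhs = 20, matching y values: none (0 points).
  x = 5: rhs = 17, matching y values: none (0 points).
  x = 6: rhs = 21, matching y values: none (0 points).
  x = 7: rhs = 15, matching y values: none (0 points).
  x = 8: rhs = 5, matching y values: none (0 points).
  x = 9: rhs = 20, matching y values: none (0 points).
  x = 10: rhs = 20, matching y values: none (0 points).
  x = 11: rhs = 11, matching y values: none (0 points).
  x = 12: rhs = 22, matching y values: none (0 points).
  x = 13: rhs = 13, matching y values: 6, 17 (2 points).
  x = 14: rhs = 13, matching y values: 6, 17 (2 points).
  x = 15: rhs = 5, matching y values: none (0 points).
  x = 16: rhs = 18, matching y values: 8, 15 (2 points).
  x = 17: rhs = 12, matching y values: 9, 14 (2 points).
  x = 18: rhs = 16, matching y values: 4, 19 (2 points).
  x = 19: rhs = 13, matching y values: 6, 17 (2 points).
  x = 20: rhs = 9, matching y values: 3, 20 (2 points).
  x = 21: rhs = 10, matching y values: none (0 points).
  x = 22: rhs = 22, matching y values: none (0 points).
Total affine count: 17.
Full point count |E(F_23)| = 17 + 1 = 18.
Hasse bound: |18 − (23+1)| = |-6| = 6 ≤ 2√23 ≈ 9.5917 ✓.


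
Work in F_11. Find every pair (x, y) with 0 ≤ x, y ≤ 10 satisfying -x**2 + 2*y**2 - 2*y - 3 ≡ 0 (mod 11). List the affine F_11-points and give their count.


Affine F_11-points: {(1, 2), (1, 10), (2, 5), (2, 7), (3, 3), (3, 9), (8, 3), (8, 9), (9, 5), (9, 7), (10, 2), (10, 10)}; count = 12.

For each of the 121 pairs (x, y) ∈ F_11², evaluate f(x, y) mod 11. Record the zeros.
  x = 0: [0↦8, 1↦8, 2↦1, 3↦9, 4↦10, 5↦4, 6↦2, 7↦4, 8↦10, 9↦9, 10↦1]  zeros at y ∈ ∅
  x = 1: [0↦7, 1↦7, 2↦0, 3↦8, 4↦9, 5↦3, 6↦1, 7↦3, 8↦9, 9↦8, 10↦0]  zeros at y ∈ {2, 10}
  x = 2: [0↦4, 1↦4, 2↦8, 3↦5, 4↦6, 5↦0, 6↦9, 7↦0, 8↦6, 9↦5, 10↦8]  zeros at y ∈ {5, 7}
  x = 3: [0↦10, 1↦10, 2↦3, 3↦0, 4↦1, 5↦6, 6↦4, 7↦6, 8↦1, 9↦0, 10↦3]  zeros at y ∈ {3, 9}
  x = 4: [0↦3, 1↦3, 2↦7, 3↦4, 4↦5, 5↦10, 6↦8, 7↦10, 8↦5, 9↦4, 10↦7]  zeros at y ∈ ∅
  x = 5: [0↦5, 1↦5, 2↦9, 3↦6, 4↦7, 5↦1, 6↦10, 7↦1, 8↦7, 9↦6, 10↦9]  zeros at y ∈ ∅
  x = 6: [0↦5, 1↦5, 2↦9, 3↦6, 4↦7, 5↦1, 6↦10, 7↦1, 8↦7, 9↦6, 10↦9]  zeros at y ∈ ∅
  x = 7: [0↦3, 1↦3, 2↦7, 3↦4, 4↦5, 5↦10, 6↦8, 7↦10, 8↦5, 9↦4, 10↦7]  zeros at y ∈ ∅
  x = 8: [0↦10, 1↦10, 2↦3, 3↦0, 4↦1, 5↦6, 6↦4, 7↦6, 8↦1, 9↦0, 10↦3]  zeros at y ∈ {3, 9}
  x = 9: [0↦4, 1↦4, 2↦8, 3↦5, 4↦6, 5↦0, 6↦9, 7↦0, 8↦6, 9↦5, 10↦8]  zeros at y ∈ {5, 7}
  x = 10: [0↦7, 1↦7, 2↦0, 3↦8, 4↦9, 5↦3, 6↦1, 7↦3, 8↦9, 9↦8, 10↦0]  zeros at y ∈ {2, 10}
Collecting zeros: affine points = {(1, 2), (1, 10), (2, 5), (2, 7), (3, 3), (3, 9), (8, 3), (8, 9), (9, 5), (9, 7), (10, 2), (10, 10)}.
Total count |C(F_11)_aff| = 12.


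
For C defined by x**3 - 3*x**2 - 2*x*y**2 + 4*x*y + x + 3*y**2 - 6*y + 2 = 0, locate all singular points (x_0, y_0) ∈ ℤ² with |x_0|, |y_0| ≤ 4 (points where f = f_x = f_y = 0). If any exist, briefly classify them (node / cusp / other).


Singular points: {(1, 1)}; classification: cusp.

Compute partial derivatives:
  f_x = 3*x**2 - 6*x - 2*y**2 + 4*y + 1.
  f_y = -4*x*y + 4*x + 6*y - 6.
Scan x_0 ∈ {−4, ..., 4}. For each x_0, f_y(x_0, y) is a polynomial in y; find its integer roots y ∈ {−4, ..., 4}, then test f_x and f at those candidates.
  x = -4: f_y(-4, y) = 22*y - 22; vanishes at y ∈ {1}. (-4, 1): f_x = 75 ≠ 0.
  x = -3: f_y(-3, y) = 18*y - 18; vanishes at y ∈ {1}. (-3, 1): f_x = 48 ≠ 0.
  x = -2: f_y(-2, y) = 14*y - 14; vanishes at y ∈ {1}. (-2, 1): f_x = 27 ≠ 0.
  x = -1: f_y(-1, y) = 10*y - 10; vanishes at y ∈ {1}. (-1, 1): f_x = 12 ≠ 0.
  x = 0: f_y(0, y) = 6*y - 6; vanishes at y ∈ {1}. (0, 1): f_x = 3 ≠ 0.
  x = 1: f_y(1, y) = 2*y - 2; vanishes at y ∈ {1}. (1, 1): f_x = 0, f = 0 — SINGULAR.
  x = 2: f_y(2, y) = 2 - 2*y; vanishes at y ∈ {1}. (2, 1): f_x = 3 ≠ 0.
  x = 3: f_y(3, y) = 6 - 6*y; vanishes at y ∈ {1}. (3, 1): f_x = 12 ≠ 0.
  x = 4: f_y(4, y) = 10 - 10*y; vanishes at y ∈ {1}. (4, 1): f_x = 27 ≠ 0.
Only singular point on the grid: (1, 1).
Classify: substitute x = 1 + u, y = 1 + v and expand: f = u**3 - 2*u*v**2 + v**2.
No constant or linear terms (consistent with a singular point). Quadratic part: v**2. Cubic part: u**3 - 2*u*v**2.
The quadratic part v**2 is a perfect square, so there is a single (double) tangent line v = 0, i.e. y = 1. Restricting the cubic part to that line (v = 0) leaves u**3 ≠ 0, so f is not divisible by v and the branch is v² ≈ -u**3 to lowest order — this is a cusp.
Classification: cusp.


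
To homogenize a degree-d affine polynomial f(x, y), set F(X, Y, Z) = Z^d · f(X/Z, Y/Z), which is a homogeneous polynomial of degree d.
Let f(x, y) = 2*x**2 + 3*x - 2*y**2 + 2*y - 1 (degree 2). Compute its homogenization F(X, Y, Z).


F(X, Y, Z) = 2*X**2 + 3*X*Z - 2*Y**2 + 2*Y*Z - Z**2

deg(f) = 2.
Substitute x = X/Z, y = Y/Z into f, then multiply by Z^2.
  monomial 2·x^2·y^0 ↦ 2·X^2·Y^0·Z^0.
  monomial 3·x^1·y^0 ↦ 3·X^1·Y^0·Z^1.
  monomial -2·x^0·y^2 ↦ -2·X^0·Y^2·Z^0.
  monomial 2·x^0·y^1 ↦ 2·X^0·Y^1·Z^1.
  monomial -1·x^0·y^0 ↦ -1·X^0·Y^0·Z^2.
Collecting: F(X, Y, Z) = 2*X**2 + 3*X*Z - 2*Y**2 + 2*Y*Z - Z**2.


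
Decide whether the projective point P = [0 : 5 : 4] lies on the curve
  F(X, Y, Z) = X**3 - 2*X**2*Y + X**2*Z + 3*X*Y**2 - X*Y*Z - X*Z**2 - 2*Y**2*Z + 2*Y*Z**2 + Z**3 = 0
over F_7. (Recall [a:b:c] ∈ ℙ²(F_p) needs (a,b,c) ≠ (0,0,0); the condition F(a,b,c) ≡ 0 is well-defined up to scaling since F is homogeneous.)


F(0,5,4) ≡ 3 (mod 7); P is NOT on the curve.

Evaluate F(0, 5, 4) term-by-term (mod 7).
  X**3 ↦ 1·0·1·1 = 0
  -2*X**2*Y ↦ -2·0·5·1 = 0
  X**2*Z ↦ 1·0·1·4 = 0
  3*X*Y**2 ↦ 3·0·25·1 = 0
  -X*Y*Z ↦ -1·0·5·4 = 0
  -X*Z**2 ↦ -1·0·1·16 = 0
  -2*Y**2*Z ↦ -2·1·25·4 = -200
  2*Y*Z**2 ↦ 2·1·5·16 = 160
  Z**3 ↦ 1·1·1·64 = 64
Sum: F(0, 5, 4) = (0) + (0) + (0) + (0) + (0) + (0) + (-200) + (160) + (64) = 24.
Reducing mod 7: 24 ≡ 3 (mod 7).
Since F(a, b, c) ≡ 3 ≠ 0 (mod 7), P does NOT lie on the curve.


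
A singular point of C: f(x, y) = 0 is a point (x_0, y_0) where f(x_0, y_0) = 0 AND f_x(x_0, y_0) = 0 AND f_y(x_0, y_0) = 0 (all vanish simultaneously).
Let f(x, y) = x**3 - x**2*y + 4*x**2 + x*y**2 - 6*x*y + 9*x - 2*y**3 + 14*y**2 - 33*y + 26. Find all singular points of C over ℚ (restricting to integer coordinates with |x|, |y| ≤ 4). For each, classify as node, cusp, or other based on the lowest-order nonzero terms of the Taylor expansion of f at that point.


Singular points: {(-1, 2)}; classification: node.

Compute partial derivatives:
  f_x = 3*x**2 - 2*x*y + 8*x + y**2 - 6*y + 9.
  f_y = -x**2 + 2*x*y - 6*x - 6*y**2 + 28*y - 33.
Scan x_0 ∈ {−4, ..., 4}. For each x_0, f_y(x_0, y) is a polynomial in y; find its integer roots y ∈ {−4, ..., 4}, then test f_x and f at those candidates.
  x = -4: f_y(-4, y) = -6*y**2 + 20*y - 25; no integer root y with |y| ≤ 4.
  x = -3: f_y(-3, y) = -6*y**2 + 22*y - 24; no integer root y with |y| ≤ 4.
  x = -2: f_y(-2, y) = -6*y**2 + 24*y - 25; no integer root y with |y| ≤ 4.
  x = -1: f_y(-1, y) = -6*y**2 + 26*y - 28; vanishes at y ∈ {2}. (-1, 2): f_x = 0, f = 0 — SINGULAR.
  x = 0: f_y(0, y) = -6*y**2 + 28*y - 33; no integer root y with |y| ≤ 4.
  x = 1: f_y(1, y) = -6*y**2 + 30*y - 40; no integer root y with |y| ≤ 4.
  x = 2: f_y(2, y) = -6*y**2 + 32*y - 49; no integer root y with |y| ≤ 4.
  x = 3: f_y(3, y) = -6*y**2 + 34*y - 60; no integer root y with |y| ≤ 4.
  x = 4: f_y(4, y) = -6*y**2 + 36*y - 73; no integer root y with |y| ≤ 4.
Only singular point on the grid: (-1, 2).
Classify: substitute x = -1 + u, y = 2 + v and expand: f = u**3 - u**2*v - u**2 + u*v**2 - 2*v**3 + v**2.
No constant or linear terms (consistent with a singular point). Quadratic part: -u**2 + v**2. Cubic part: u**3 - u**2*v + u*v**2 - 2*v**3.
The quadratic part v**2 - u**2 = (v − u)(v + u) splits into two distinct linear factors, so there are two distinct tangent lines y − 2 = ±(x − -1) — this is a node (ordinary double point).
Classification: node.


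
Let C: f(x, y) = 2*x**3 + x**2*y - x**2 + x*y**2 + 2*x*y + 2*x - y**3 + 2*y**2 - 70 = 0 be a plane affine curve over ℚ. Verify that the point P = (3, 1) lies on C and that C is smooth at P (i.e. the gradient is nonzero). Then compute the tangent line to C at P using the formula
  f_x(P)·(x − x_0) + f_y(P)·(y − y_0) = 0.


Tangent line at P: 59*x + 22*y - 199 = 0.

Step 1: f(3, 1) = 0, so P lies on C.
Step 2: partial derivatives
  f_x(x, y) = 6*x**2 + 2*x*y - 2*x + y**2 + 2*y + 2, f_y(x, y) = x**2 + 2*x*y + 2*x - 3*y**2 + 4*y.
  f_x(P) = 59, f_y(P) = 22 (gradient nonzero, so P is smooth).
Step 3: tangent line at P: 59·(x − 3) + 22·(y − 1) = 0.
Expanding: 59*x + 22*y - 199 = 0.


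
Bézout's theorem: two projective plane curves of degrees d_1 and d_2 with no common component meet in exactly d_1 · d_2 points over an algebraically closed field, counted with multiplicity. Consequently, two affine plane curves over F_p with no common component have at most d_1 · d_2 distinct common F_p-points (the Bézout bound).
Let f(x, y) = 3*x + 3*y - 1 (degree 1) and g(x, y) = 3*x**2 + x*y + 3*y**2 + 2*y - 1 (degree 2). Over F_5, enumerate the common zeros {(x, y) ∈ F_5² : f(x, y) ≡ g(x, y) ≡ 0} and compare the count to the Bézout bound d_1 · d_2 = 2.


Common zeros: {(0, 2)}; count = 1; Bézout bound = 2.

deg(f) = 1, deg(g) = 2, so Bézout bound = 2.
Scan x ∈ F_5. For each x, list the y ∈ F_5 with f(x, y) ≡ 0 and those with g(x, y) ≡ 0 (mod 5); the common zeros in that column are the intersection.
  x = 0: f ≡ 0 at y ∈ {2}; g ≡ 0 at y ∈ {2, 4}; common: {2}.
  x = 1: f ≡ 0 at y ∈ {1}; g ≡ 0 at y ∈ {2}; common: ∅.
  x = 2: f ≡ 0 at y ∈ {0}; g ≡ 0 at y ∈ {3, 4}; common: ∅.
  x = 3: f ≡ 0 at y ∈ {4}; g ≡ 0 at y ∈ ∅; common: ∅.
  x = 4: f ≡ 0 at y ∈ {3}; g ≡ 0 at y ∈ ∅; common: ∅.
Collecting: common zeros = {(0, 2)}, so the count is 1.
Comparison with the Bézout bound: 1 ≤ 2 = deg(f)·deg(g), as expected for curves with no common component (the affine F_5-count falls short of the bound because intersections may lie at infinity, over extension fields, or carry multiplicity).


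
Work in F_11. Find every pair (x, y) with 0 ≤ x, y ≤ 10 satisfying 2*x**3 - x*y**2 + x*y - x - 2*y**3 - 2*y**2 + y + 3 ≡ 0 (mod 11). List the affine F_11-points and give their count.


Affine F_11-points: {(0, 1), (0, 3), (0, 6), (2, 9), (3, 3), (4, 4), (6, 0), (7, 0), (8, 3), (9, 0), (9, 4), (9, 7)}; count = 12.

For each of the 121 pairs (x, y) ∈ F_11², evaluate f(x, y) mod 11. Record the zeros.
  x = 0: [0↦3, 1↦0, 2↦3, 3↦0, 4↦1, 5↦5, 6↦0, 7↦7, 8↦3, 9↦9, 10↦2]  zeros at y ∈ {1, 3, 6}
  x = 1: [0↦4, 1↦1, 2↦2, 3↦6, 4↦1, 5↦8, 6↦4, 7↦10, 8↦3, 9↦4, 10↦1]  zeros at y ∈ ∅
  x = 2: [0↦6, 1↦3, 2↦2, 3↦2, 4↦2, 5↦1, 6↦9, 7↦3, 8↦4, 9↦0, 10↦1]  zeros at y ∈ {9}
  x = 3: [0↦10, 1↦7, 2↦4, 3↦0, 4↦5, 5↦7, 6↦5, 7↦9, 8↦7, 9↦9, 10↦3]  zeros at y ∈ {3}
  x = 4: [0↦6, 1↦3, 2↦9, 3↦1, 4↦0, 5↦5, 6↦4, 7↦7, 8↦2, 9↦10, 10↦8]  zeros at y ∈ {4}
  x = 5: [0↦6, 1↦3, 2↦7, 3↦6, 4↦10, 5↦7, 6↦7, 7↦9, 8↦1, 9↦4, 10↦6]  zeros at y ∈ ∅
  x = 6: [0↦0, 1↦8, 2↦10, 3↦5, 4↦3, 5↦3, 6↦4, 7↦5, 8↦5, 9↦3, 10↦9]  zeros at y ∈ {0}
  x = 7: [0↦0, 1↦8, 2↦8, 3↦10, 4↦2, 5↦5, 6↦7, 7↦7, 8↦4, 9↦8, 10↦7]  zeros at y ∈ {0}
  x = 8: [0↦7, 1↦4, 2↦2, 3↦0, 4↦8, 5↦3, 6↦6, 7↦5, 8↦10, 9↦9, 10↦1]  zeros at y ∈ {3}
  x = 9: [0↦0, 1↦8, 2↦4, 3↦9, 4↦0, 5↦9, 6↦2, 7↦0, 8↦2, 9↦7, 10↦3]  zeros at y ∈ {0, 4, 7}
  x = 10: [0↦2, 1↦10, 2↦4, 3↦5, 4↦1, 5↦2, 6↦7, 7↦4, 8↦3, 9↦3, 10↦3]  zeros at y ∈ ∅
Collecting zeros: affine points = {(0, 1), (0, 3), (0, 6), (2, 9), (3, 3), (4, 4), (6, 0), (7, 0), (8, 3), (9, 0), (9, 4), (9, 7)}.
Total count |C(F_11)_aff| = 12.


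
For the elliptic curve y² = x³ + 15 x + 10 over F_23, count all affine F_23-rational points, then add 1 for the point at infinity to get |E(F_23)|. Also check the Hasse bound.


Affine points = {(1, 7), (1, 16), (2, 5), (2, 18), (3, 6), (3, 17), (5, 7), (5, 16), (9, 0), (12, 3), (12, 20), (17, 7), (17, 16), (19, 1), (19, 22), (21, 8), (21, 15)}; affine count = 17; |E(F_23)| = 18.

Discriminant check: Δ ∝ 4a³ + 27b² = 4·15³ + 27·10² = 4·3375 + 27·100 ≡ 8 (mod 23). Nonzero ⇒ E is nonsingular.
For each x ∈ F_23, compute rhs = x³ + 15·x + 10 mod 23, then count y ∈ F_23 with y² ≡ rhs.
  x = 0: rhs = 10, matching y values: none (0 points).
  x = 1: rhs = 3, matching y values: 7, 16 (2 points).
  x = 2: rhs = 2, matching y values: 5, 18 (2 points).
  x = 3: rhs = 13, matching y values: 6, 17 (2 points).
  x = 4: rhs = 19, matching y values: none (0 points).
  x = 5: rhs = 3, matching y values: 7, 16 (2 points).
  x = 6: rhs = 17, matching y values: none (0 points).
  x = 7: rhs = 21, matching y values: none (0 points).
  x = 8: rhs = 21, matching y values: none (0 points).
  x = 9: rhs = 0, matching y values: 0 (1 points).
  x = 10: rhs = 10, matching y values: none (0 points).
  x = 11: rhs = 11, matching y values: none (0 points).
  x = 12: rhs = 9, matching y values: 3, 20 (2 points).
  x = 13: rhs = 10, matching y values: none (0 points).
  x = 14: rhs = 20, matching y values: none (0 points).
  x = 15: rhs = 22, matching y values: none (0 points).
  x = 16: rhs = 22, matching y values: none (0 points).
  x = 17: rhs = 3, matching y values: 7, 16 (2 points).
  x = 18: rhs = 17, matching y values: none (0 points).
  x = 19: rhs = 1, matching y values: 1, 22 (2 points).
  x = 20: rhs = 7, matching y values: none (0 points).
  x = 21: rhs = 18, matching y values: 8, 15 (2 points).
  x = 22: rhs = 17, matching y values: none (0 points).
Total affine count: 17.
Full point count |E(F_23)| = 17 + 1 = 18.
Hasse bound: |18 − (23+1)| = |-6| = 6 ≤ 2√23 ≈ 9.5917 ✓.


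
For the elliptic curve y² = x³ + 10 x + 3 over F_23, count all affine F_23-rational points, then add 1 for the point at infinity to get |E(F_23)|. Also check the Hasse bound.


Affine points = {(0, 7), (0, 16), (2, 10), (2, 13), (6, 7), (6, 16), (7, 5), (7, 18), (11, 8), (11, 15), (14, 9), (14, 14), (15, 3), (15, 20), (16, 2), (16, 21), (17, 7), (17, 16), (18, 9), (18, 14)}; affine count = 20; |E(F_23)| = 21.

Discriminant check: Δ ∝ 4a³ + 27b² = 4·10³ + 27·3² = 4·1000 + 27·9 ≡ 11 (mod 23). Nonzero ⇒ E is nonsingular.
For each x ∈ F_23, compute rhs = x³ + 10·x + 3 mod 23, then count y ∈ F_23 with y² ≡ rhs.
  x = 0: rhs = 3, matching y values: 7, 16 (2 points).
  x = 1: rhs = 14, matching y values: none (0 points).
  x = 2: rhs = 8, matching y values: 10, 13 (2 points).
  x = 3: rhs = 14, matching y values: none (0 points).
  x = 4: rhs = 15, matching y values: none (0 points).
  x = 5: rhs = 17, matching y values: none (0 points).
  x = 6: rhs = 3, matching y values: 7, 16 (2 points).
  x = 7: rhs = 2, matching y values: 5, 18 (2 points).
  x = 8: rhs = 20, matching y values: none (0 points).
  x = 9: rhs = 17, matching y values: none (0 points).
  x = 10: rhs = 22, matching y values: none (0 points).
  x = 11: rhs = 18, matching y values: 8, 15 (2 points).
  x = 12: rhs = 11, matching y values: none (0 points).
  x = 13: rhs = 7, matching y values: none (0 points).
  x = 14: rhs = 12, matching y values: 9, 14 (2 points).
  x = 15: rhs = 9, matching y values: 3, 20 (2 points).
  x = 16: rhs = 4, matching y values: 2, 21 (2 points).
  x = 17: rhs = 3, matching y values: 7, 16 (2 points).
  x = 18: rhs = 12, matching y values: 9, 14 (2 points).
  x = 19: rhs = 14, matching y values: none (0 points).
  x = 20: rhs = 15, matching y values: none (0 points).
  x = 21: rhs = 21, matching y values: none (0 points).
  x = 22: rhs = 15, matching y values: none (0 points).
Total affine count: 20.
Full point count |E(F_23)| = 20 + 1 = 21.
Hasse bound: |21 − (23+1)| = |-3| = 3 ≤ 2√23 ≈ 9.5917 ✓.


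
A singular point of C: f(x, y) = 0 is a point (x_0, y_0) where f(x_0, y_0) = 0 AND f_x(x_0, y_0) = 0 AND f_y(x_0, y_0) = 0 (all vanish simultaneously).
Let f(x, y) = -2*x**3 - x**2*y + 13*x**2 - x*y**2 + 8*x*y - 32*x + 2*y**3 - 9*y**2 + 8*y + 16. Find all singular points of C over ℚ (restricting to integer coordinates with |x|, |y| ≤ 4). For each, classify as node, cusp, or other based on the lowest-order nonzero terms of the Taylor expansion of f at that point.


Singular points: {(2, 2)}; classification: node.

Compute partial derivatives:
  f_x = -6*x**2 - 2*x*y + 26*x - y**2 + 8*y - 32.
  f_y = -x**2 - 2*x*y + 8*x + 6*y**2 - 18*y + 8.
Scan x_0 ∈ {−4, ..., 4}. For each x_0, f_y(x_0, y) is a polynomial in y; find its integer roots y ∈ {−4, ..., 4}, then test f_x and f at those candidates.
  x = -4: f_y(-4, y) = 6*y**2 - 10*y - 40; no integer root y with |y| ≤ 4.
  x = -3: f_y(-3, y) = 6*y**2 - 12*y - 25; no integer root y with |y| ≤ 4.
  x = -2: f_y(-2, y) = 6*y**2 - 14*y - 12; vanishes at y ∈ {3}. (-2, 3): f_x = -81 ≠ 0.
  x = -1: f_y(-1, y) = 6*y**2 - 16*y - 1; no integer root y with |y| ≤ 4.
  x = 0: f_y(0, y) = 6*y**2 - 18*y + 8; no integer root y with |y| ≤ 4.
  x = 1: f_y(1, y) = 6*y**2 - 20*y + 15; no integer root y with |y| ≤ 4.
  x = 2: f_y(2, y) = 6*y**2 - 22*y + 20; vanishes at y ∈ {2}. (2, 2): f_x = 0, f = 0 — SINGULAR.
  x = 3: f_y(3, y) = 6*y**2 - 24*y + 23; no integer root y with |y| ≤ 4.
  x = 4: f_y(4, y) = 6*y**2 - 26*y + 24; vanishes at y ∈ {3}. (4, 3): f_x = -33 ≠ 0.
Only singular point on the grid: (2, 2).
Classify: substitute x = 2 + u, y = 2 + v and expand: f = -2*u**3 - u**2*v - u**2 - u*v**2 + 2*v**3 + v**2.
No constant or linear terms (consistent with a singular point). Quadratic part: -u**2 + v**2. Cubic part: -2*u**3 - u**2*v - u*v**2 + 2*v**3.
The quadratic part v**2 - u**2 = (v − u)(v + u) splits into two distinct linear factors, so there are two distinct tangent lines y − 2 = ±(x − 2) — this is a node (ordinary double point).
Classification: node.


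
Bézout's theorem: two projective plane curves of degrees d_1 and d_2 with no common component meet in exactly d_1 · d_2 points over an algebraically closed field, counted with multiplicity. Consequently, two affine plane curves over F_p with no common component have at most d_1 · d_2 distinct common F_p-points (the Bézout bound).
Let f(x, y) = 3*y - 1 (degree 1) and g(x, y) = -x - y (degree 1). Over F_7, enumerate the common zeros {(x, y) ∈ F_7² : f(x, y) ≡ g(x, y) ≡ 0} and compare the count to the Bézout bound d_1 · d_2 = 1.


Common zeros: {(2, 5)}; count = 1; Bézout bound = 1.

deg(f) = 1, deg(g) = 1, so Bézout bound = 1.
Scan x ∈ F_7. For each x, list the y ∈ F_7 with f(x, y) ≡ 0 and those with g(x, y) ≡ 0 (mod 7); the common zeros in that column are the intersection.
  x = 0: f ≡ 0 at y ∈ {5}; g ≡ 0 at y ∈ {0}; common: ∅.
  x = 1: f ≡ 0 at y ∈ {5}; g ≡ 0 at y ∈ {6}; common: ∅.
  x = 2: f ≡ 0 at y ∈ {5}; g ≡ 0 at y ∈ {5}; common: {5}.
  x = 3: f ≡ 0 at y ∈ {5}; g ≡ 0 at y ∈ {4}; common: ∅.
  x = 4: f ≡ 0 at y ∈ {5}; g ≡ 0 at y ∈ {3}; common: ∅.
  x = 5: f ≡ 0 at y ∈ {5}; g ≡ 0 at y ∈ {2}; common: ∅.
  x = 6: f ≡ 0 at y ∈ {5}; g ≡ 0 at y ∈ {1}; common: ∅.
Collecting: common zeros = {(2, 5)}, so the count is 1.
Comparison with the Bézout bound: 1 ≤ 1 = deg(f)·deg(g), as expected for curves with no common component (the bound is attained).


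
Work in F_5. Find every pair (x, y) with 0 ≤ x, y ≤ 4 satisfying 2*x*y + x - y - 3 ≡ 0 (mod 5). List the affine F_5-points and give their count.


Affine F_5-points: {(0, 2), (1, 2), (2, 2), (3, 0), (3, 1), (3, 2), (3, 3), (3, 4), (4, 2)}; count = 9.

For each of the 25 pairs (x, y) ∈ F_5², evaluate f(x, y) mod 5. Record the zeros.
  x = 0: [0↦2, 1↦1, 2↦0, 3↦4, 4↦3]  zeros at y ∈ {2}
  x = 1: [0↦3, 1↦4, 2↦0, 3↦1, 4↦2]  zeros at y ∈ {2}
  x = 2: [0↦4, 1↦2, 2↦0, 3↦3, 4↦1]  zeros at y ∈ {2}
  x = 3: [0↦0, 1↦0, 2↦0, 3↦0, 4↦0]  zeros at y ∈ {0, 1, 2, 3, 4}
  x = 4: [0↦1, 1↦3, 2↦0, 3↦2, 4↦4]  zeros at y ∈ {2}
Collecting zeros: affine points = {(0, 2), (1, 2), (2, 2), (3, 0), (3, 1), (3, 2), (3, 3), (3, 4), (4, 2)}.
Total count |C(F_5)_aff| = 9.


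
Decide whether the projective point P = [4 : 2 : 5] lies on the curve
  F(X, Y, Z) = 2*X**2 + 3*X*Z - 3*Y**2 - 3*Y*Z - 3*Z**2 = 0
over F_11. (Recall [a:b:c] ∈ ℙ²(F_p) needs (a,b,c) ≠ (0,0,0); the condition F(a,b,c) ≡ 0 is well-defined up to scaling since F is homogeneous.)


F(4,2,5) ≡ 8 (mod 11); P is NOT on the curve.

Evaluate F(4, 2, 5) term-by-term (mod 11).
  2*X**2 ↦ 2·16·1·1 = 32
  3*X*Z ↦ 3·4·1·5 = 60
  -3*Y**2 ↦ -3·1·4·1 = -12
  -3*Y*Z ↦ -3·1·2·5 = -30
  -3*Z**2 ↦ -3·1·1·25 = -75
Sum: F(4, 2, 5) = (32) + (60) + (-12) + (-30) + (-75) = -25.
Reducing mod 11: -25 ≡ 8 (mod 11).
Since F(a, b, c) ≡ 8 ≠ 0 (mod 11), P does NOT lie on the curve.


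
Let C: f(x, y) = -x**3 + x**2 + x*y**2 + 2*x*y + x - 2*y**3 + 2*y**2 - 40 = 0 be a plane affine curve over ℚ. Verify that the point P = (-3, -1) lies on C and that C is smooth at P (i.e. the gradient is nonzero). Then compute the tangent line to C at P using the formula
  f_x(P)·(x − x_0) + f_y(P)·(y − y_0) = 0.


Tangent line at P: -33*x - 10*y - 109 = 0.

Step 1: f(-3, -1) = 0, so P lies on C.
Step 2: partial derivatives
  f_x(x, y) = -3*x**2 + 2*x + y**2 + 2*y + 1, f_y(x, y) = 2*x*y + 2*x - 6*y**2 + 4*y.
  f_x(P) = -33, f_y(P) = -10 (gradient nonzero, so P is smooth).
Step 3: tangent line at P: -33·(x − -3) + -10·(y − -1) = 0.
Expanding: -33*x - 10*y - 109 = 0.


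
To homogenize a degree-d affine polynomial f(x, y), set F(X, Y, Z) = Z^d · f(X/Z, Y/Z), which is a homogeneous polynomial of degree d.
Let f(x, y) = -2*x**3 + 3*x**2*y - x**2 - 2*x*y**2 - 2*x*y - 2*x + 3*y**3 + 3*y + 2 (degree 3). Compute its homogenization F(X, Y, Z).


F(X, Y, Z) = -2*X**3 + 3*X**2*Y - X**2*Z - 2*X*Y**2 - 2*X*Y*Z - 2*X*Z**2 + 3*Y**3 + 3*Y*Z**2 + 2*Z**3

deg(f) = 3.
Substitute x = X/Z, y = Y/Z into f, then multiply by Z^3.
  monomial -2·x^3·y^0 ↦ -2·X^3·Y^0·Z^0.
  monomial 3·x^2·y^1 ↦ 3·X^2·Y^1·Z^0.
  monomial -1·x^2·y^0 ↦ -1·X^2·Y^0·Z^1.
  monomial -2·x^1·y^2 ↦ -2·X^1·Y^2·Z^0.
  monomial -2·x^1·y^1 ↦ -2·X^1·Y^1·Z^1.
  monomial -2·x^1·y^0 ↦ -2·X^1·Y^0·Z^2.
  monomial 3·x^0·y^3 ↦ 3·X^0·Y^3·Z^0.
  monomial 3·x^0·y^1 ↦ 3·X^0·Y^1·Z^2.
  monomial 2·x^0·y^0 ↦ 2·X^0·Y^0·Z^3.
Collecting: F(X, Y, Z) = -2*X**3 + 3*X**2*Y - X**2*Z - 2*X*Y**2 - 2*X*Y*Z - 2*X*Z**2 + 3*Y**3 + 3*Y*Z**2 + 2*Z**3.


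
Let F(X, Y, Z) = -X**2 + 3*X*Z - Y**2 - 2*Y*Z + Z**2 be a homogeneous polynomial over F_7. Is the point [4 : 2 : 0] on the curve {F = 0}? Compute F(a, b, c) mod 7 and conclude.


F(4,2,0) ≡ 1 (mod 7); P is NOT on the curve.

Evaluate F(4, 2, 0) term-by-term (mod 7).
  -X**2 ↦ -1·16·1·1 = -16
  3*X*Z ↦ 3·4·1·0 = 0
  -Y**2 ↦ -1·1·4·1 = -4
  -2*Y*Z ↦ -2·1·2·0 = 0
  Z**2 ↦ 1·1·1·0 = 0
Sum: F(4, 2, 0) = (-16) + (0) + (-4) + (0) + (0) = -20.
Reducing mod 7: -20 ≡ 1 (mod 7).
Since F(a, b, c) ≡ 1 ≠ 0 (mod 7), P does NOT lie on the curve.


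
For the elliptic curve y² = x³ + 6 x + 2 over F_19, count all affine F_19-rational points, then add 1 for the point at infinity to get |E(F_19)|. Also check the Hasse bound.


Affine points = {(1, 3), (1, 16), (3, 3), (3, 16), (5, 9), (5, 10), (6, 8), (6, 11), (7, 8), (7, 11), (8, 7), (8, 12), (9, 5), (9, 14), (10, 6), (10, 13), (12, 4), (12, 15), (13, 4), (13, 15), (15, 3), (15, 16), (17, 1), (17, 18)}; affine count = 24; |E(F_19)| = 25.

Discriminant check: Δ ∝ 4a³ + 27b² = 4·6³ + 27·2² = 4·216 + 27·4 ≡ 3 (mod 19). Nonzero ⇒ E is nonsingular.
For each x ∈ F_19, compute rhs = x³ + 6·x + 2 mod 19, then count y ∈ F_19 with y² ≡ rhs.
  x = 0: rhs = 2, matching y values: none (0 points).
  x = 1: rhs = 9, matching y values: 3, 16 (2 points).
  x = 2: rhs = 3, matching y values: none (0 points).
  x = 3: rhs = 9, matching y values: 3, 16 (2 points).
  x = 4: rhs = 14, matching y values: none (0 points).
  x = 5: rhs = 5, matching y values: 9, 10 (2 points).
  x = 6: rhs = 7, matching y values: 8, 11 (2 points).
  x = 7: rhs = 7, matching y values: 8, 11 (2 points).
  x = 8: rhs = 11, matching y values: 7, 12 (2 points).
  x = 9: rhs = 6, matching y values: 5, 14 (2 points).
  x = 10: rhs = 17, matching y values: 6, 13 (2 points).
  x = 11: rhs = 12, matching y values: none (0 points).
  x = 12: rhs = 16, matching y values: 4, 15 (2 points).
  x = 13: rhs = 16, matching y values: 4, 15 (2 points).
  x = 14: rhs = 18, matching y values: none (0 points).
  x = 15: rhs = 9, matching y values: 3, 16 (2 points).
  x = 16: rhs = 14, matching y values: none (0 points).
  x = 17: rhs = 1, matching y values: 1, 18 (2 points).
  x = 18: rhs = 14, matching y values: none (0 points).
Total affine count: 24.
Full point count |E(F_19)| = 24 + 1 = 25.
Hasse bound: |25 − (19+1)| = |5| = 5 ≤ 2√19 ≈ 8.7178 ✓.


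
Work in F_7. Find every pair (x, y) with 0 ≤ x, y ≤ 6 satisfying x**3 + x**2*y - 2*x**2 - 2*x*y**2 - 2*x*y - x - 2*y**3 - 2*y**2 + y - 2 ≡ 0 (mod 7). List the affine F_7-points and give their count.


Affine F_7-points: {(1, 4), (2, 2), (2, 4), (2, 5), (4, 3), (5, 1), (5, 6)}; count = 7.

For each of the 49 pairs (x, y) ∈ F_7², evaluate f(x, y) mod 7. Record the zeros.
  x = 0: [0↦5, 1↦2, 2↦4, 3↦6, 4↦3, 5↦4, 6↦4]  zeros at y ∈ ∅
  x = 1: [0↦3, 1↦4, 2↦6, 3↦4, 4↦0, 5↦3, 6↦1]  zeros at y ∈ {4}
  x = 2: [0↦3, 1↦3, 2↦0, 3↦3, 4↦0, 5↦0, 6↦5]  zeros at y ∈ {2, 4, 5}
  x = 3: [0↦4, 1↦5, 2↦6, 3↦2, 4↦2, 5↦1, 6↦1]  zeros at y ∈ ∅
  x = 4: [0↦5, 1↦2, 2↦2, 3↦0, 4↦5, 5↦5, 6↦2]  zeros at y ∈ {3}
  x = 5: [0↦5, 1↦0, 2↦1, 3↦3, 4↦1, 5↦4, 6↦0]  zeros at y ∈ {1, 6}
  x = 6: [0↦3, 1↦5, 2↦2, 3↦3, 4↦3, 5↦4, 6↦1]  zeros at y ∈ ∅
Collecting zeros: affine points = {(1, 4), (2, 2), (2, 4), (2, 5), (4, 3), (5, 1), (5, 6)}.
Total count |C(F_7)_aff| = 7.


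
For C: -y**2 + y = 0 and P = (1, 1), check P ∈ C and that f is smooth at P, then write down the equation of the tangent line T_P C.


Tangent line at P: 1 - y = 0.

Step 1: f(1, 1) = 0, so P lies on C.
Step 2: partial derivatives
  f_x(x, y) = 0, f_y(x, y) = 1 - 2*y.
  f_x(P) = 0, f_y(P) = -1 (gradient nonzero, so P is smooth).
Step 3: tangent line at P: 0·(x − 1) + -1·(y − 1) = 0.
Expanding: 1 - y = 0.


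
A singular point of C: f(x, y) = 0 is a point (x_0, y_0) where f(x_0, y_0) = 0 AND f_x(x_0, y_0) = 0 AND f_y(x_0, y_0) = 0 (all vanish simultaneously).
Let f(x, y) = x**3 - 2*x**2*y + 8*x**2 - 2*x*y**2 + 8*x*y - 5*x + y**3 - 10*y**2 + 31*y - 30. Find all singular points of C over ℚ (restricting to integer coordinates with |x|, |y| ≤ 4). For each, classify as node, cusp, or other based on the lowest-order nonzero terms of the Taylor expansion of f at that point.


Singular points: {(-1, 3)}; classification: node.

Compute partial derivatives:
  f_x = 3*x**2 - 4*x*y + 16*x - 2*y**2 + 8*y - 5.
  f_y = -2*x**2 - 4*x*y + 8*x + 3*y**2 - 20*y + 31.
Scan x_0 ∈ {−4, ..., 4}. For each x_0, f_y(x_0, y) is a polynomial in y; find its integer roots y ∈ {−4, ..., 4}, then test f_x and f at those candidates.
  x = -4: f_y(-4, y) = 3*y**2 - 4*y - 33; no integer root y with |y| ≤ 4.
  x = -3: f_y(-3, y) = 3*y**2 - 8*y - 11; vanishes at y ∈ {-1}. (-3, -1): f_x = -48 ≠ 0.
  x = -2: f_y(-2, y) = 3*y**2 - 12*y + 7; no integer root y with |y| ≤ 4.
  x = -1: f_y(-1, y) = 3*y**2 - 16*y + 21; vanishes at y ∈ {3}. (-1, 3): f_x = 0, f = 0 — SINGULAR.
  x = 0: f_y(0, y) = 3*y**2 - 20*y + 31; no integer root y with |y| ≤ 4.
  x = 1: f_y(1, y) = 3*y**2 - 24*y + 37; no integer root y with |y| ≤ 4.
  x = 2: f_y(2, y) = 3*y**2 - 28*y + 39; no integer root y with |y| ≤ 4.
  x = 3: f_y(3, y) = 3*y**2 - 32*y + 37; no integer root y with |y| ≤ 4.
  x = 4: f_y(4, y) = 3*y**2 - 36*y + 31; no integer root y with |y| ≤ 4.
Only singular point on the grid: (-1, 3).
Classify: substitute x = -1 + u, y = 3 + v and expand: f = u**3 - 2*u**2*v - u**2 - 2*u*v**2 + v**3 + v**2.
No constant or linear terms (consistent with a singular point). Quadratic part: -u**2 + v**2. Cubic part: u**3 - 2*u**2*v - 2*u*v**2 + v**3.
The quadratic part v**2 - u**2 = (v − u)(v + u) splits into two distinct linear factors, so there are two distinct tangent lines y − 3 = ±(x − -1) — this is a node (ordinary double point).
Classification: node.


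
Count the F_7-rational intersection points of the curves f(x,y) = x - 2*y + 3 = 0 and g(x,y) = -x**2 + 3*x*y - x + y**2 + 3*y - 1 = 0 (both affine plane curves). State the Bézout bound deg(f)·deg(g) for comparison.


Common zeros: {(4, 0), (6, 1)}; count = 2; Bézout bound = 2.

deg(f) = 1, deg(g) = 2, so Bézout bound = 2.
Scan x ∈ F_7. For each x, list the y ∈ F_7 with f(x, y) ≡ 0 and those with g(x, y) ≡ 0 (mod 7); the common zeros in that column are the intersection.
  x = 0: f ≡ 0 at y ∈ {5}; g ≡ 0 at y ∈ ∅; common: ∅.
  x = 1: f ≡ 0 at y ∈ {2}; g ≡ 0 at y ∈ ∅; common: ∅.
  x = 2: f ≡ 0 at y ∈ {6}; g ≡ 0 at y ∈ {0, 5}; common: ∅.
  x = 3: f ≡ 0 at y ∈ {3}; g ≡ 0 at y ∈ {1}; common: ∅.
  x = 4: f ≡ 0 at y ∈ {0}; g ≡ 0 at y ∈ {0, 6}; common: {0}.
  x = 5: f ≡ 0 at y ∈ {4}; g ≡ 0 at y ∈ {5}; common: ∅.
  x = 6: f ≡ 0 at y ∈ {1}; g ≡ 0 at y ∈ {1, 6}; common: {1}.
Collecting: common zeros = {(4, 0), (6, 1)}, so the count is 2.
Comparison with the Bézout bound: 2 ≤ 2 = deg(f)·deg(g), as expected for curves with no common component (the bound is attained).


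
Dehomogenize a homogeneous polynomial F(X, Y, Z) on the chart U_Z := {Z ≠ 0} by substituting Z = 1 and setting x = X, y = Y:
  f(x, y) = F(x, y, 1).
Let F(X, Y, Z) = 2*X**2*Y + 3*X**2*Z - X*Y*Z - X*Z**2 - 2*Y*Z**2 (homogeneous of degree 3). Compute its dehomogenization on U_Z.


f(x, y) = 2*x**2*y + 3*x**2 - x*y - x - 2*y

On U_Z we set Z = 1. Each monomial c·X^i·Y^j·Z^k in F becomes c·x^i·y^j·1^k = c·x^i·y^j.
Substituting Z = 1: F(X, Y, 1) = 2*x**2*y + 3*x**2 - x*y - x - 2*y.
Note: deg(f) ≤ deg(F) = 3; strict inequality happens when F is divisible by Z (lost terms).


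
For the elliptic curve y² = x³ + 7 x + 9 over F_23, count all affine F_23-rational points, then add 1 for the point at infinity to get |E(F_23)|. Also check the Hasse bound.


Affine points = {(0, 3), (0, 20), (2, 10), (2, 13), (4, 3), (4, 20), (5, 10), (5, 13), (8, 5), (8, 18), (12, 2), (12, 21), (15, 4), (15, 19), (16, 10), (16, 13), (17, 2), (17, 21), (19, 3), (19, 20), (22, 1), (22, 22)}; affine count = 22; |E(F_23)| = 23.

Discriminant check: Δ ∝ 4a³ + 27b² = 4·7³ + 27·9² = 4·343 + 27·81 ≡ 17 (mod 23). Nonzero ⇒ E is nonsingular.
For each x ∈ F_23, compute rhs = x³ + 7·x + 9 mod 23, then count y ∈ F_23 with y² ≡ rhs.
  x = 0: rhs = 9, matching y values: 3, 20 (2 points).
  x = 1: rhs = 17, matching y values: none (0 points).
  x = 2: rhs = 8, matching y values: 10, 13 (2 points).
  x = 3: rhs = 11, matching y values: none (0 points).
  x = 4: rhs = 9, matching y values: 3, 20 (2 points).
  x = 5: rhs = 8, matching y values: 10, 13 (2 points).
  x = 6: rhs = 14, matching y values: none (0 points).
  x = 7: rhs = 10, matching y values: none (0 points).
  x = 8: rhs = 2, matching y values: 5, 18 (2 points).
  x = 9: rhs = 19, matching y values: none (0 points).
  x = 10: rhs = 21, matching y values: none (0 points).
  x = 11: rhs = 14, matching y values: none (0 points).
  x = 12: rhs = 4, matching y values: 2, 21 (2 points).
  x = 13: rhs = 20, matching y values: none (0 points).
  x = 14: rhs = 22, matching y values: none (0 points).
  x = 15: rhs = 16, matching y values: 4, 19 (2 points).
  x = 16: rhs = 8, matching y values: 10, 13 (2 points).
  x = 17: rhs = 4, matching y values: 2, 21 (2 points).
  x = 18: rhs = 10, matching y values: none (0 points).
  x = 19: rhs = 9, matching y values: 3, 20 (2 points).
  x = 20: rhs = 7, matching y values: none (0 points).
  x = 21: rhs = 10, matching y values: none (0 points).
  x = 22: rhs = 1, matching y values: 1, 22 (2 points).
Total affine count: 22.
Full point count |E(F_23)| = 22 + 1 = 23.
Hasse bound: |23 − (23+1)| = |-1| = 1 ≤ 2√23 ≈ 9.5917 ✓.
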